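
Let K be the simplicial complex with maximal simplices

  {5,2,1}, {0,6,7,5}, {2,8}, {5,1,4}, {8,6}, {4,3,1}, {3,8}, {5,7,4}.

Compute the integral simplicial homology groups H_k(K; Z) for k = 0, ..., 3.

H_0 ≅ Z,  H_1 ≅ Z^2,  H_2 = 0,  H_3 = 0.

K has 9 vertices, 17 edges, 8 triangles, 1 3-simplex.
rank ∂_0 = 0, rank ∂_1 = 8 ⇒ b_0 = 9 − 0 − 8 = 1; all invariant factors of ∂_1 are 1 so no torsion. So H_0 ≅ Z.
rank ∂_1 = 8, rank ∂_2 = 7 ⇒ b_1 = 17 − 8 − 7 = 2; all invariant factors of ∂_2 are 1 so no torsion. So H_1 ≅ Z^2.
rank ∂_2 = 7, rank ∂_3 = 1 ⇒ b_2 = 8 − 7 − 1 = 0; all invariant factors of ∂_3 are 1 so no torsion. So H_2 ≅ 0.
rank ∂_3 = 1, rank ∂_4 = 0 ⇒ b_3 = 1 − 1 − 0 = 0. So H_3 ≅ 0.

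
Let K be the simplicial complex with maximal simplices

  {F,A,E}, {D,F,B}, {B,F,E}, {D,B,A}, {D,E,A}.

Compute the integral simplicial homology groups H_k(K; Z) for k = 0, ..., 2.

H_0 = Z,  H_1 = Z,  H_2 = 0.

Order the vertices as A < B < D < E < F. Listing each simplex with vertices in this order, K has dimension 2 with simplices:

  0-simplices (5): A, B, D, E, F
  1-simplices (10): AB, AD, AE, AF, BD, BE, BF, DE, DF, EF
  2-simplices (5): ABD, ADE, AEF, BDF, BEF

giving chain groups C_0 ≅ Z^5, C_1 ≅ Z^10, C_2 ≅ Z^5.

∂_1: C_1 → C_0 is given by ∂[p,q] = [q] − [p]. For instance
  ∂BF = F − B.
The resulting 5×10 matrix has rank 4, and its Smith normal form has invariant factors (1,1,1,1).

The boundary map ∂_2: C_2 → C_1 acts by ∂[p,q,r] = [q,r] − [p,r] + [p,q]. For instance
  ∂BEF = EF − BF + BE,
  ∂ADE = DE − AE + AD.
The 10×5 boundary matrix has rank 5 and Smith normal form diag(1,1,1,1,1).

Now H_k = ker ∂_k / im ∂_{k+1}, so:

  H_0: rank C_0 − rank ∂_1 = 5 − 4 = 1, and the invariant factors of ∂_1 are all 1, so H_0 = Z.
  H_1: rank ker ∂_1 − rank ∂_2 = (10 − 4) − 5 = 1, and the invariant factors of ∂_2 are all 1, so H_1 = Z.
  H_2: rank ker ∂_2 − rank ∂_3 = (5 − 5) − 0 = 0, and there is no ∂_3, so H_2 = 0.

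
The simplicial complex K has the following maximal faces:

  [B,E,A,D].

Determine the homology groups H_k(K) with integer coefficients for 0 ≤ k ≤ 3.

K has 4 vertices, 6 edges, 4 triangles, 1 3-simplex.
rank ∂_0 = 0, rank ∂_1 = 3 ⇒ b_0 = 4 − 0 − 3 = 1; all invariant factors of ∂_1 are 1 so no torsion. So H_0 = Z.
rank ∂_1 = 3, rank ∂_2 = 3 ⇒ b_1 = 6 − 3 − 3 = 0; all invariant factors of ∂_2 are 1 so no torsion. So H_1 = 0.
rank ∂_2 = 3, rank ∂_3 = 1 ⇒ b_2 = 4 − 3 − 1 = 0; all invariant factors of ∂_3 are 1 so no torsion. So H_2 = 0.
rank ∂_3 = 1, rank ∂_4 = 0 ⇒ b_3 = 1 − 1 − 0 = 0. So H_3 = 0.

H_0 ≅ Z,  H_1 = 0,  H_2 = 0,  H_3 = 0.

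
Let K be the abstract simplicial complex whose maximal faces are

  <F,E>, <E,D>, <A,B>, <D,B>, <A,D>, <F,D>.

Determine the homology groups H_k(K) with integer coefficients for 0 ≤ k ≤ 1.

H_0 = Z,  H_1 = Z^2.

Order the vertices as A < B < D < E < F. Listing each simplex with vertices in this order, K has dimension 1 with simplices:

  0-simplices (5): A, B, D, E, F
  1-simplices (6): AB, AD, BD, DE, DF, EF

giving chain groups C_0 ≅ Z^5, C_1 ≅ Z^6.

∂_1: C_1 → C_0 is given by ∂[p,q] = [q] − [p]. For instance
  ∂EF = F − E.
The resulting 5×6 matrix has rank 4, and its Smith normal form has invariant factors (1,1,1,1).

Reading off H_k = ker ∂_k / im ∂_{k+1}:

  H_0: rank C_0 − rank ∂_1 = 5 − 4 = 1, and the invariant factors of ∂_1 are all 1, so H_0 ≅ Z.
  H_1: rank ker ∂_1 − rank ∂_2 = (6 − 4) − 0 = 2, and there is no ∂_2, so H_1 ≅ Z^2.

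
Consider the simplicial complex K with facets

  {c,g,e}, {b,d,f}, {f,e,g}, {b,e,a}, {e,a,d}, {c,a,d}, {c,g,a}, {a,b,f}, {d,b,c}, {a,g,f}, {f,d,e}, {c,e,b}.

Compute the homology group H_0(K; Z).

Order the vertices as a < b < c < d < e < f < g. Listing each simplex with vertices in this order, K has dimension 2 with simplices:

  0-simplices (7): a, b, c, d, e, f, g
  1-simplices (18): ab, ac, ad, ae, af, ag, bc, bd, be, bf, cd, ce, cg, de, df, ef, eg, fg
  2-simplices (12): abe, abf, acd, acg, ade, afg, bcd, bce, bdf, ceg, def, efg

giving chain groups C_0 ≅ Z^7, C_1 ≅ Z^18, C_2 ≅ Z^12.

The boundary map ∂_1: C_1 → C_0 is given by ∂[p,q] = [q] − [p]. For instance
  ∂ad = d − a.
As a 7×18 matrix over Z this has rank 6, with invariant factors (1,1,1,1,1,1).

The boundary map ∂_2: C_2 → C_1 acts by ∂[p,q,r] = [q,r] − [p,r] + [p,q]. For instance
  ∂efg = fg − eg + ef,
  ∂def = ef − df + de.
The resulting 18×12 matrix has rank 12, and its Smith normal form has invariant factors (1,1,1,1,1,1,1,1,1,1,1,2).

Now H_k = ker ∂_k / im ∂_{k+1}, so:

  H_0: rank C_0 − rank ∂_1 = 7 − 6 = 1, and the invariant factors of ∂_1 are all 1, so H_0 = Z.

(K is a triangulation of the real projective plane RP^2.)

H_0 = Z.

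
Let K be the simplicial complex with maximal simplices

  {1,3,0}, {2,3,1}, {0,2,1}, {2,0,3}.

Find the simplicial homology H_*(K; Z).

We work with the vertex ordering 0 < 1 < 2 < 3. The simplices of K, each written with vertices in increasing order, are:

  0-simplices (4): [0], [1], [2], [3]
  1-simplices (6): [0,1], [0,2], [0,3], [1,2], [1,3], [2,3]
  2-simplices (4): [0,1,2], [0,1,3], [0,2,3], [1,2,3]

Hence C_0 ≅ Z^4, C_1 ≅ Z^6, C_2 ≅ Z^4.

Boundary ∂_1: C_1 → C_0 sends each edge [p,q] (with p < q) to q − p. For instance
  ∂[1,2] = [2] − [1].
The 4×6 boundary matrix has rank 3 and Smith normal form diag(1,1,1).

Boundary ∂_2: C_2 → C_1 sends each 2-simplex [p,q,r] to [q,r] − [p,r] + [p,q]. For instance
  ∂[0,1,3] = [1,3] − [0,3] + [0,1],
  ∂[0,2,3] = [2,3] − [0,3] + [0,2].
This gives a 6×4 integer matrix of rank 3; reducing to Smith normal form yields diagonal entries (1,1,1).

Reading off H_k = ker ∂_k / im ∂_{k+1}:

  H_0: rank C_0 − rank ∂_1 = 4 − 3 = 1, and the invariant factors of ∂_1 are all 1, so H_0 = Z.
  H_1: rank ker ∂_1 − rank ∂_2 = (6 − 3) − 3 = 0, and the invariant factors of ∂_2 are all 1, so H_1 = 0.
  H_2: rank ker ∂_2 − rank ∂_3 = (4 − 3) − 0 = 1, and there is no ∂_3, so H_2 = Z.

As a check, the Euler characteristic is 4 − 6 + 4 = 2, which agrees with 1 − 0 + 1 = 2.

H_0 ≅ Z,  H_1 = 0,  H_2 ≅ Z.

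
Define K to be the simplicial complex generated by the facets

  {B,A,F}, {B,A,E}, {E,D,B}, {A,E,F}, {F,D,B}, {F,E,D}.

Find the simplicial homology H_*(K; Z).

H_0 = Z,  H_1 = 0,  H_2 = Z.

Order the vertices as A < B < D < E < F. Listing each simplex with vertices in this order, K has dimension 2 with simplices:

  0-simplices (5): A, B, D, E, F
  1-simplices (9): AB, AE, AF, BD, BE, BF, DE, DF, EF
  2-simplices (6): ABE, ABF, AEF, BDE, BDF, DEF

Hence C_0 ≅ Z^5, C_1 ≅ Z^9, C_2 ≅ Z^6.

∂_1: C_1 → C_0 maps an edge to its endpoints' difference, ∂[p,q] = q − p. For instance
  ∂BD = D − B.
The resulting 5×9 matrix has rank 4, and its Smith normal form has invariant factors (1,1,1,1).

∂_2: C_2 → C_1 sends each 2-simplex [p,q,r] to [q,r] − [p,r] + [p,q]. For instance
  ∂BDE = DE − BE + BD,
  ∂ABF = BF − AF + AB.
The resulting 9×6 matrix has rank 5, and its Smith normal form has invariant factors (1,1,1,1,1).

Now H_k = ker ∂_k / im ∂_{k+1}, so:

  H_0: rank C_0 − rank ∂_1 = 5 − 4 = 1, and the invariant factors of ∂_1 are all 1, so H_0 = Z.
  H_1: rank ker ∂_1 − rank ∂_2 = (9 − 4) − 5 = 0, and the invariant factors of ∂_2 are all 1, so H_1 = 0.
  H_2: rank ker ∂_2 − rank ∂_3 = (6 − 5) − 0 = 1, and there is no ∂_3, so H_2 = Z.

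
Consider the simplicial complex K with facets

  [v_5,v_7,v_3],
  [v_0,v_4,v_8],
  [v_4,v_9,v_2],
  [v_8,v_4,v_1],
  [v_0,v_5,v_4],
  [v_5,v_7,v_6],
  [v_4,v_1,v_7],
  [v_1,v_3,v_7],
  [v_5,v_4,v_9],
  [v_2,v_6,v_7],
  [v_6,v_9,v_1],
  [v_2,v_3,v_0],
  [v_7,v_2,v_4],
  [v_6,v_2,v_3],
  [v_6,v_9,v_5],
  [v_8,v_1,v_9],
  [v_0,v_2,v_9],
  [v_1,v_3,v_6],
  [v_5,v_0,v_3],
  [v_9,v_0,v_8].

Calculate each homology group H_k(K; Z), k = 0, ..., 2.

H_0 = Z,  H_1 = Z ⊕ Z/2,  H_2 = 0.

We work with the vertex ordering v_0 < v_1 < v_2 < v_3 < v_4 < v_5 < v_6 < v_7 < v_8 < v_9. The simplices of K, each written with vertices in increasing order, are:

  0-simplices (10): [v_0], [v_1], [v_2], [v_3], [v_4], [v_5], [v_6], [v_7], [v_8], [v_9]
  1-simplices (30): (30 of them)
  2-simplices (20): (20 of them)

Hence C_0 ≅ Z^10, C_1 ≅ Z^30, C_2 ≅ Z^20.

∂_1: C_1 → C_0 sends each edge [p,q] (with p < q) to q − p.
The 10×30 boundary matrix has rank 9 and Smith normal form diag(1,1,1,1,1,1,1,1,1).

Boundary ∂_2: C_2 → C_1 sends each 2-simplex [p,q,r] to [q,r] − [p,r] + [p,q]. For instance
  ∂[v_0,v_2,v_9] = [v_2,v_9] − [v_0,v_9] + [v_0,v_2],
  ∂[v_4,v_5,v_9] = [v_5,v_9] − [v_4,v_9] + [v_4,v_5].
The resulting 30×20 matrix has rank 20, and its Smith normal form has invariant factors (1,1,1,1,1,1,1,1,1,1,1,1,1,1,1,1,1,1,1,2).

Computing H_k = (kernel of ∂_k) / (image of ∂_{k+1}):

  H_0: rank C_0 − rank ∂_1 = 10 − 9 = 1, and the invariant factors of ∂_1 are all 1, so H_0 ≅ Z.
  H_1: rank ker ∂_1 − rank ∂_2 = (30 − 9) − 20 = 1, and ∂_2 has invariant factor 2 > 1, so H_1 ≅ Z ⊕ Z/2.
  H_2: rank ker ∂_2 − rank ∂_3 = (20 − 20) − 0 = 0, and there is no ∂_3, so H_2 ≅ 0.

As a check, the Euler characteristic is 10 − 30 + 20 = 0, which agrees with 1 − 1 + 0 = 0.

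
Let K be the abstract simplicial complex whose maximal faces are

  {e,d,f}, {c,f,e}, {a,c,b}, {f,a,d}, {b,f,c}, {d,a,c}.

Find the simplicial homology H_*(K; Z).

Fix the vertex order a < b < c < d < e < f and write every simplex with vertices in increasing order. Then dim K = 2 and the simplices of K are:

  0-simplices (6): a, b, c, d, e, f
  1-simplices (12): ab, ac, ad, af, bc, bf, cd, ce, cf, de, df, ef
  2-simplices (6): abc, acd, adf, bcf, cef, def

Hence C_0 ≅ Z^6, C_1 ≅ Z^12, C_2 ≅ Z^6.

∂_1: C_1 → C_0 sends each edge [p,q] (with p < q) to q − p.
The 6×12 boundary matrix has rank 5 and Smith normal form diag(1,1,1,1,1).

∂_2: C_2 → C_1 maps a triangle to the signed sum of its edges. For instance
  ∂bcf = cf − bf + bc,
  ∂adf = df − af + ad.
As a 12×6 matrix over Z this has rank 6, with invariant factors (1,1,1,1,1,1).

From H_k ≅ ker(∂_k) / im(∂_{k+1}) we obtain:

  H_0: rank C_0 − rank ∂_1 = 6 − 5 = 1, and the invariant factors of ∂_1 are all 1, so H_0 = Z.
  H_1: rank ker ∂_1 − rank ∂_2 = (12 − 5) − 6 = 1, and the invariant factors of ∂_2 are all 1, so H_1 = Z.
  H_2: rank ker ∂_2 − rank ∂_3 = (6 − 6) − 0 = 0, and there is no ∂_3, so H_2 = 0.

(K is a triangulation of the cylinder S^1 x I.)

H_0 = Z,  H_1 = Z,  H_2 = 0.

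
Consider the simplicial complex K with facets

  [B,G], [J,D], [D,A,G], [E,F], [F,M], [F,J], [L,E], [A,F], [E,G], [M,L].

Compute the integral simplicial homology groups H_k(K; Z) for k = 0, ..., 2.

H_0 = Z,  H_1 = Z^3,  H_2 = 0.

Fix the vertex order A < B < D < E < F < G < J < L < M and write every simplex with vertices in increasing order. Then dim K = 2 and the simplices of K are:

  0-simplices (9): A, B, D, E, F, G, J, L, M
  1-simplices (12): AD, AF, AG, BG, DG, DJ, EF, EG, EL, FJ, FM, LM
  2-simplices (1): ADG

so the chain groups are C_0 ≅ Z^9, C_1 ≅ Z^12, C_2 ≅ Z^1.

The boundary map ∂_1: C_1 → C_0 sends each edge [p,q] (with p < q) to q − p. For instance
  ∂DG = G − D.
The resulting 9×12 matrix has rank 8, and its Smith normal form has invariant factors (1,1,1,1,1,1,1,1).

Boundary ∂_2: C_2 → C_1 maps a triangle to the signed sum of its edges. For instance
  ∂ADG = DG − AG + AD.
This gives a 12×1 integer matrix of rank 1; reducing to Smith normal form yields diagonal entries (1).

From H_k ≅ ker(∂_k) / im(∂_{k+1}) we obtain:

  H_0: rank C_0 − rank ∂_1 = 9 − 8 = 1, and the invariant factors of ∂_1 are all 1, so H_0 = Z.
  H_1: rank ker ∂_1 − rank ∂_2 = (12 − 8) − 1 = 3, and the invariant factors of ∂_2 are all 1, so H_1 = Z^3.
  H_2: rank ker ∂_2 − rank ∂_3 = (1 − 1) − 0 = 0, and there is no ∂_3, so H_2 = 0.

As a check, the Euler characteristic is 9 − 12 + 1 = -2, which agrees with 1 − 3 + 0 = -2.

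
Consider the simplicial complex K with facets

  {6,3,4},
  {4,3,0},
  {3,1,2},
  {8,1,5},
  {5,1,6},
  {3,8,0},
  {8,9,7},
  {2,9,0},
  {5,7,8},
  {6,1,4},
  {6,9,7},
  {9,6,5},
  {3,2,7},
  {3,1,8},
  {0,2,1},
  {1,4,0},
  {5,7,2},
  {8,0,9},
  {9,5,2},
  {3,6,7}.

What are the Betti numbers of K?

Fix the vertex order 0 < 1 < 2 < 3 < 4 < 5 < 6 < 7 < 8 < 9 and write every simplex with vertices in increasing order. Then dim K = 2 and the simplices of K are:

  0-simplices (10): [0], [1], [2], [3], [4], [5], [6], [7], [8], [9]
  1-simplices (30): (30 of them)
  2-simplices (20): (20 of them)

Hence C_0 ≅ Z^10, C_1 ≅ Z^30, C_2 ≅ Z^20.

Boundary ∂_1: C_1 → C_0 maps an edge to its endpoints' difference, ∂[p,q] = q − p.
The resulting 10×30 matrix has rank 9, and its Smith normal form has invariant factors (1,1,1,1,1,1,1,1,1).

∂_2: C_2 → C_1 sends each 2-simplex [p,q,r] to [q,r] − [p,r] + [p,q]. For instance
  ∂[6,7,9] = [7,9] − [6,9] + [6,7],
  ∂[1,3,8] = [3,8] − [1,8] + [1,3].
As a 30×20 matrix over Z this has rank 20, with invariant factors (1,1,1,1,1,1,1,1,1,1,1,1,1,1,1,1,1,1,1,2).

From H_k ≅ ker(∂_k) / im(∂_{k+1}) we obtain:

  H_0: rank C_0 − rank ∂_1 = 10 − 9 = 1, and the invariant factors of ∂_1 are all 1, so H_0 = Z.
  H_1: rank ker ∂_1 − rank ∂_2 = (30 − 9) − 20 = 1, and ∂_2 has invariant factor 2 > 1, so H_1 = Z ⊕ Z/2Z.
  H_2: rank ker ∂_2 − rank ∂_3 = (20 − 20) − 0 = 0, and there is no ∂_3, so H_2 = 0.

(K is a triangulation of the Klein bottle.)

Hence the Betti numbers are b_0 = 1, b_1 = 1, b_2 = 0.

b_0 = 1, b_1 = 1, b_2 = 0.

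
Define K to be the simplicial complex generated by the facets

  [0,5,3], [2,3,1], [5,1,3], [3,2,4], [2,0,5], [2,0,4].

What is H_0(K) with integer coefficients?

Fix the vertex order 0 < 1 < 2 < 3 < 4 < 5 and write every simplex with vertices in increasing order. Then dim K = 2 and the simplices of K are:

  0-simplices (6): [0], [1], [2], [3], [4], [5]
  1-simplices (12): [0,2], [0,3], [0,4], [0,5], [1,2], [1,3], [1,5], [2,3], [2,4], [2,5], [3,4], [3,5]
  2-simplices (6): [0,2,4], [0,2,5], [0,3,5], [1,2,3], [1,3,5], [2,3,4]

so the chain groups are C_0 ≅ Z^6, C_1 ≅ Z^12, C_2 ≅ Z^6.

The boundary map ∂_1: C_1 → C_0 is given by ∂[p,q] = [q] − [p].
This gives a 6×12 integer matrix of rank 5; reducing to Smith normal form yields diagonal entries (1,1,1,1,1).

The boundary map ∂_2: C_2 → C_1 maps a triangle to the signed sum of its edges. For instance
  ∂[0,2,5] = [2,5] − [0,5] + [0,2],
  ∂[0,2,4] = [2,4] − [0,4] + [0,2].
This gives a 12×6 integer matrix of rank 6; reducing to Smith normal form yields diagonal entries (1,1,1,1,1,1).

Now H_k = ker ∂_k / im ∂_{k+1}, so:

  H_0: rank C_0 − rank ∂_1 = 6 − 5 = 1, and the invariant factors of ∂_1 are all 1, so H_0 ≅ Z.

H_0 = Z.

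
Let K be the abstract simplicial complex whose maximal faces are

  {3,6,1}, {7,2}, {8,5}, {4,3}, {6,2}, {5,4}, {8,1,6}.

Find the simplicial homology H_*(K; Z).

We work with the vertex ordering 1 < 2 < 3 < 4 < 5 < 6 < 7 < 8. The simplices of K, each written with vertices in increasing order, are:

  0-simplices (8): [1], [2], [3], [4], [5], [6], [7], [8]
  1-simplices (10): [1,3], [1,6], [1,8], [2,6], [2,7], [3,4], [3,6], [4,5], [5,8], [6,8]
  2-simplices (2): [1,3,6], [1,6,8]

so the chain groups are C_0 ≅ Z^8, C_1 ≅ Z^10, C_2 ≅ Z^2.

∂_1: C_1 → C_0 maps an edge to its endpoints' difference, ∂[p,q] = q − p. For instance
  ∂[4,5] = [5] − [4].
The resulting 8×10 matrix has rank 7, and its Smith normal form has invariant factors (1,1,1,1,1,1,1).

∂_2: C_2 → C_1 acts by ∂[p,q,r] = [q,r] − [p,r] + [p,q]. For instance
  ∂[1,6,8] = [6,8] − [1,8] + [1,6],
  ∂[1,3,6] = [3,6] − [1,6] + [1,3].
The 10×2 boundary matrix has rank 2 and Smith normal form diag(1,1).

Now H_k = ker ∂_k / im ∂_{k+1}, so:

  H_0: rank C_0 − rank ∂_1 = 8 − 7 = 1, and the invariant factors of ∂_1 are all 1, so H_0 ≅ Z.
  H_1: rank ker ∂_1 − rank ∂_2 = (10 − 7) − 2 = 1, and the invariant factors of ∂_2 are all 1, so H_1 ≅ Z.
  H_2: rank ker ∂_2 − rank ∂_3 = (2 − 2) − 0 = 0, and there is no ∂_3, so H_2 ≅ 0.

H_0 ≅ Z,  H_1 ≅ Z,  H_2 = 0.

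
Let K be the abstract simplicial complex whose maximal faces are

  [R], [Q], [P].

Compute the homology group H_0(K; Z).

We work with the vertex ordering P < Q < R. The simplices of K, each written with vertices in increasing order, are:

  0-simplices (3): P, Q, R

Hence C_0 ≅ Z^3.

Now H_k = ker ∂_k / im ∂_{k+1}, so:

  H_0: rank C_0 − rank ∂_1 = 3 − 0 = 3, and there is no ∂_1, so H_0 ≅ Z^3.

H_0 ≅ Z^3.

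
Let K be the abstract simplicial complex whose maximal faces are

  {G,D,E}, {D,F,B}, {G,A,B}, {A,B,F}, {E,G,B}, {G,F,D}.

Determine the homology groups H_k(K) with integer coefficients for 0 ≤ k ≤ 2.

H_0 = Z,  H_1 = Z,  H_2 = 0.

Order the vertices as A < B < D < E < F < G. Listing each simplex with vertices in this order, K has dimension 2 with simplices:

  0-simplices (6): A, B, D, E, F, G
  1-simplices (12): AB, AF, AG, BD, BE, BF, BG, DE, DF, DG, EG, FG
  2-simplices (6): ABF, ABG, BDF, BEG, DEG, DFG

giving chain groups C_0 ≅ Z^6, C_1 ≅ Z^12, C_2 ≅ Z^6.

The boundary map ∂_1: C_1 → C_0 maps an edge to its endpoints' difference, ∂[p,q] = q − p. For instance
  ∂AG = G − A.
The 6×12 boundary matrix has rank 5 and Smith normal form diag(1,1,1,1,1).

Boundary ∂_2: C_2 → C_1 maps a triangle to the signed sum of its edges. For instance
  ∂ABF = BF − AF + AB,
  ∂BEG = EG − BG + BE.
The 12×6 boundary matrix has rank 6 and Smith normal form diag(1,1,1,1,1,1).

Computing H_k = (kernel of ∂_k) / (image of ∂_{k+1}):

  H_0: rank C_0 − rank ∂_1 = 6 − 5 = 1, and the invariant factors of ∂_1 are all 1, so H_0 ≅ Z.
  H_1: rank ker ∂_1 − rank ∂_2 = (12 − 5) − 6 = 1, and the invariant factors of ∂_2 are all 1, so H_1 ≅ Z.
  H_2: rank ker ∂_2 − rank ∂_3 = (6 − 6) − 0 = 0, and there is no ∂_3, so H_2 ≅ 0.

As a check, the Euler characteristic is 6 − 12 + 6 = 0, which agrees with 1 − 1 + 0 = 0.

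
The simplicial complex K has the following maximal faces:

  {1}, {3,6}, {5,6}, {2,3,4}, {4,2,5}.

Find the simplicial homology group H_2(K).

Fix the vertex order 1 < 2 < 3 < 4 < 5 < 6 and write every simplex with vertices in increasing order. Then dim K = 2 and the simplices of K are:

  0-simplices (6): [1], [2], [3], [4], [5], [6]
  1-simplices (7): [2,3], [2,4], [2,5], [3,4], [3,6], [4,5], [5,6]
  2-simplices (2): [2,3,4], [2,4,5]

giving chain groups C_0 ≅ Z^6, C_1 ≅ Z^7, C_2 ≅ Z^2.

The boundary map ∂_1: C_1 → C_0 sends each edge [p,q] (with p < q) to q − p. For instance
  ∂[2,5] = [5] − [2].
The 6×7 boundary matrix has rank 4 and Smith normal form diag(1,1,1,1).

The boundary map ∂_2: C_2 → C_1 sends each 2-simplex [p,q,r] to [q,r] − [p,r] + [p,q]. For instance
  ∂[2,4,5] = [4,5] − [2,5] + [2,4],
  ∂[2,3,4] = [3,4] − [2,4] + [2,3].
This gives a 7×2 integer matrix of rank 2; reducing to Smith normal form yields diagonal entries (1,1).

Now H_k = ker ∂_k / im ∂_{k+1}, so:

  H_2: rank ker ∂_2 − rank ∂_3 = (2 − 2) − 0 = 0, and there is no ∂_3, so H_2 ≅ 0.

H_2 ≅ 0.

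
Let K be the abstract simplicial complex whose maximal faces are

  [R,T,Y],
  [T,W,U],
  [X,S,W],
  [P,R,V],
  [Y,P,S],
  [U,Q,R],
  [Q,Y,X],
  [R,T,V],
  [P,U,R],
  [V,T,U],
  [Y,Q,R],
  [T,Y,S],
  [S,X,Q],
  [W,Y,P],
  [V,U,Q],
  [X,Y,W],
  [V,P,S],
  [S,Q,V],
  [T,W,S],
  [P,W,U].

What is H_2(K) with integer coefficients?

H_2 ≅ 0.

Take the total order P < Q < R < S < T < U < V < W < X < Y on the vertex set. Then K (dimension 2) consists of the simplices:

  0-simplices (10): P, Q, R, S, T, U, V, W, X, Y
  1-simplices (30): PR, PS, PU, PV, PW, PY, QR, QS, QU, QV, QX, QY, RT, RU, RV, RY, ST, SV, SW, SX, SY, TU, TV, TW, TY, UV, UW, WX, WY, XY
  2-simplices (20): PRU, PRV, PSV, PSY, PUW, PWY, QRU, QRY, QSV, QSX, QUV, QXY, RTV, RTY, STW, STY, SWX, TUV, TUW, WXY

so the chain groups are C_0 ≅ Z^10, C_1 ≅ Z^30, C_2 ≅ Z^20.

∂_1: C_1 → C_0 is given by ∂[p,q] = [q] − [p]. For instance
  ∂QU = U − Q.
As a 10×30 matrix over Z this has rank 9, with invariant factors (1,1,1,1,1,1,1,1,1).

∂_2: C_2 → C_1 maps a triangle to the signed sum of its edges. For instance
  ∂PSV = SV − PV + PS,
  ∂QXY = XY − QY + QX.
The resulting 30×20 matrix has rank 20, and its Smith normal form has invariant factors (1,1,1,1,1,1,1,1,1,1,1,1,1,1,1,1,1,1,1,2).

Now H_k = ker ∂_k / im ∂_{k+1}, so:

  H_2: rank ker ∂_2 − rank ∂_3 = (20 − 20) − 0 = 0, and there is no ∂_3, so H_2 = 0.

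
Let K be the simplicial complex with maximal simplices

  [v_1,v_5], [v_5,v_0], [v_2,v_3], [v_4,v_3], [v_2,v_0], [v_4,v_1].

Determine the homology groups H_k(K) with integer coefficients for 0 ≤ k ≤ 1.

Take the total order v_0 < v_1 < v_2 < v_3 < v_4 < v_5 on the vertex set. Then K (dimension 1) consists of the simplices:

  0-simplices (6): [v_0], [v_1], [v_2], [v_3], [v_4], [v_5]
  1-simplices (6): [v_0,v_2], [v_0,v_5], [v_1,v_4], [v_1,v_5], [v_2,v_3], [v_3,v_4]

Hence C_0 ≅ Z^6, C_1 ≅ Z^6.

Boundary ∂_1: C_1 → C_0 is given by ∂[p,q] = [q] − [p]. For instance
  ∂[v_0,v_2] = [v_2] − [v_0].
The 6×6 boundary matrix has rank 5 and Smith normal form diag(1,1,1,1,1).

Now H_k = ker ∂_k / im ∂_{k+1}, so:

  H_0: rank C_0 − rank ∂_1 = 6 − 5 = 1, and the invariant factors of ∂_1 are all 1, so H_0 = Z.
  H_1: rank ker ∂_1 − rank ∂_2 = (6 − 5) − 0 = 1, and there is no ∂_2, so H_1 = Z.

As a check, the Euler characteristic is 6 − 6 = 0, which agrees with 1 − 1 = 0.

H_0 = Z,  H_1 = Z.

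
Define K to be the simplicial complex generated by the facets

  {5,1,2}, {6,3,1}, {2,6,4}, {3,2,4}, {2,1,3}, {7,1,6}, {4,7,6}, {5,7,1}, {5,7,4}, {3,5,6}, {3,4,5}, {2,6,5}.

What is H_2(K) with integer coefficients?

H_2 ≅ 0.

Take the total order 1 < 2 < 3 < 4 < 5 < 6 < 7 on the vertex set. Then K (dimension 2) consists of the simplices:

  0-simplices (7): [1], [2], [3], [4], [5], [6], [7]
  1-simplices (18): [1,2], [1,3], [1,5], [1,6], [1,7], [2,3], [2,4], [2,5], [2,6], [3,4], [3,5], [3,6], [4,5], [4,6], [4,7], [5,6], [5,7], [6,7]
  2-simplices (12): [1,2,3], [1,2,5], [1,3,6], [1,5,7], [1,6,7], [2,3,4], [2,4,6], [2,5,6], [3,4,5], [3,5,6], [4,5,7], [4,6,7]

Hence C_0 ≅ Z^7, C_1 ≅ Z^18, C_2 ≅ Z^12.

Boundary ∂_1: C_1 → C_0 is given by ∂[p,q] = [q] − [p]. For instance
  ∂[2,4] = [4] − [2].
As a 7×18 matrix over Z this has rank 6, with invariant factors (1,1,1,1,1,1).

∂_2: C_2 → C_1 acts by ∂[p,q,r] = [q,r] − [p,r] + [p,q]. For instance
  ∂[2,5,6] = [5,6] − [2,6] + [2,5],
  ∂[3,5,6] = [5,6] − [3,6] + [3,5].
As a 18×12 matrix over Z this has rank 12, with invariant factors (1,1,1,1,1,1,1,1,1,1,1,2).

From H_k ≅ ker(∂_k) / im(∂_{k+1}) we obtain:

  H_2: rank ker ∂_2 − rank ∂_3 = (12 − 12) − 0 = 0, and there is no ∂_3, so H_2 = 0.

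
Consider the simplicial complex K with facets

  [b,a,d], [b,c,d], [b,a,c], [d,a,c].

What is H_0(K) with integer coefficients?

H_0 = Z.

Fix the vertex order a < b < c < d and write every simplex with vertices in increasing order. Then dim K = 2 and the simplices of K are:

  0-simplices (4): a, b, c, d
  1-simplices (6): ab, ac, ad, bc, bd, cd
  2-simplices (4): abc, abd, acd, bcd

Hence C_0 ≅ Z^4, C_1 ≅ Z^6, C_2 ≅ Z^4.

The boundary map ∂_1: C_1 → C_0 maps an edge to its endpoints' difference, ∂[p,q] = q − p. For instance
  ∂ac = c − a.
This gives a 4×6 integer matrix of rank 3; reducing to Smith normal form yields diagonal entries (1,1,1).

The boundary map ∂_2: C_2 → C_1 maps a triangle to the signed sum of its edges. For instance
  ∂abc = bc − ac + ab,
  ∂abd = bd − ad + ab.
The resulting 6×4 matrix has rank 3, and its Smith normal form has invariant factors (1,1,1).

Computing H_k = (kernel of ∂_k) / (image of ∂_{k+1}):

  H_0: rank C_0 − rank ∂_1 = 4 − 3 = 1, and the invariant factors of ∂_1 are all 1, so H_0 = Z.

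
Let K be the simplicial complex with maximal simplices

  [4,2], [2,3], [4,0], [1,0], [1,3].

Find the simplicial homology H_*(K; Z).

Take the total order 0 < 1 < 2 < 3 < 4 on the vertex set. Then K (dimension 1) consists of the simplices:

  0-simplices (5): [0], [1], [2], [3], [4]
  1-simplices (5): [0,1], [0,4], [1,3], [2,3], [2,4]

Hence C_0 ≅ Z^5, C_1 ≅ Z^5.

∂_1: C_1 → C_0 sends each edge [p,q] (with p < q) to q − p. For instance
  ∂[0,1] = [1] − [0].
The resulting 5×5 matrix has rank 4, and its Smith normal form has invariant factors (1,1,1,1).

Reading off H_k = ker ∂_k / im ∂_{k+1}:

  H_0: rank C_0 − rank ∂_1 = 5 − 4 = 1, and the invariant factors of ∂_1 are all 1, so H_0 = Z.
  H_1: rank ker ∂_1 − rank ∂_2 = (5 − 4) − 0 = 1, and there is no ∂_2, so H_1 = Z.

(K is a triangulation of the circle S^1.)

H_0 = Z,  H_1 = Z.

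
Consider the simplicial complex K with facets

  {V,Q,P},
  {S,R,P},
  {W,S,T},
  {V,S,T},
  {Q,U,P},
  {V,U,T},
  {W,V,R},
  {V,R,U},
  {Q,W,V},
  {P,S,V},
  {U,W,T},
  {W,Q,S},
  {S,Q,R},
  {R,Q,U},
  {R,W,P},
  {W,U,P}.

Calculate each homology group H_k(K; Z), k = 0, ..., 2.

Fix the vertex order P < Q < R < S < T < U < V < W and write every simplex with vertices in increasing order. Then dim K = 2 and the simplices of K are:

  0-simplices (8): P, Q, R, S, T, U, V, W
  1-simplices (24): PQ, PR, PS, PU, PV, PW, QR, QS, QU, QV, QW, RS, RU, RV, RW, ST, SV, SW, TU, TV, TW, UV, UW, VW
  2-simplices (16): PQU, PQV, PRS, PRW, PSV, PUW, QRS, QRU, QSW, QVW, RUV, RVW, STV, STW, TUV, TUW

so the chain groups are C_0 ≅ Z^8, C_1 ≅ Z^24, C_2 ≅ Z^16.

The boundary map ∂_1: C_1 → C_0 maps an edge to its endpoints' difference, ∂[p,q] = q − p.
The 8×24 boundary matrix has rank 7 and Smith normal form diag(1,1,1,1,1,1,1).

The boundary map ∂_2: C_2 → C_1 sends each 2-simplex [p,q,r] to [q,r] − [p,r] + [p,q]. For instance
  ∂PRS = RS − PS + PR,
  ∂TUV = UV − TV + TU.
As a 24×16 matrix over Z this has rank 15, with invariant factors (1,1,1,1,1,1,1,1,1,1,1,1,1,1,1).

Now H_k = ker ∂_k / im ∂_{k+1}, so:

  H_0: rank C_0 − rank ∂_1 = 8 − 7 = 1, and the invariant factors of ∂_1 are all 1, so H_0 ≅ Z.
  H_1: rank ker ∂_1 − rank ∂_2 = (24 − 7) − 15 = 2, and the invariant factors of ∂_2 are all 1, so H_1 ≅ Z^2.
  H_2: rank ker ∂_2 − rank ∂_3 = (16 − 15) − 0 = 1, and there is no ∂_3, so H_2 ≅ Z.

H_0 = Z,  H_1 = Z^2,  H_2 = Z.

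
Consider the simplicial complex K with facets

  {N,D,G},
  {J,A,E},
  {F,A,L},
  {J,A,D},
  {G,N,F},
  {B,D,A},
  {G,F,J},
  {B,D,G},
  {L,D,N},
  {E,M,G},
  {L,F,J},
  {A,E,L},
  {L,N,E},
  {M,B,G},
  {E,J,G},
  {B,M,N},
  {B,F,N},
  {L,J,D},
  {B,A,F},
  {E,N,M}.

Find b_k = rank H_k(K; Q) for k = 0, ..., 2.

K has 10 vertices, 30 edges, 20 triangles.
rank ∂_0 = 0, rank ∂_1 = 9 ⇒ b_0 = 10 − 0 − 9 = 1; all invariant factors of ∂_1 are 1 so no torsion. So H_0 = Z.
rank ∂_1 = 9, rank ∂_2 = 20 ⇒ b_1 = 30 − 9 − 20 = 1; ∂_2 has invariant factor(s) [2] giving torsion. So H_1 = Z ⊕ Z/2Z.
rank ∂_2 = 20, rank ∂_3 = 0 ⇒ b_2 = 20 − 20 − 0 = 0. So H_2 = 0.

b_0 = 1, b_1 = 1, b_2 = 0.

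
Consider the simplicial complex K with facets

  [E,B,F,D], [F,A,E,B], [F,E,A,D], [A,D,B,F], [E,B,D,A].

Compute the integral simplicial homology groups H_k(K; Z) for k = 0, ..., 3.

Fix the vertex order A < B < D < E < F and write every simplex with vertices in increasing order. Then dim K = 3 and the simplices of K are:

  0-simplices (5): A, B, D, E, F
  1-simplices (10): AB, AD, AE, AF, BD, BE, BF, DE, DF, EF
  2-simplices (10): ABD, ABE, ABF, ADE, ADF, AEF, BDE, BDF, BEF, DEF
  3-simplices (5): ABDE, ABDF, ABEF, ADEF, BDEF

giving chain groups C_0 ≅ Z^5, C_1 ≅ Z^10, C_2 ≅ Z^10, C_3 ≅ Z^5.

Boundary ∂_1: C_1 → C_0 is given by ∂[p,q] = [q] − [p].
The resulting 5×10 matrix has rank 4, and its Smith normal form has invariant factors (1,1,1,1).

∂_2: C_2 → C_1 sends each 2-simplex [p,q,r] to [q,r] − [p,r] + [p,q]. For instance
  ∂ABD = BD − AD + AB,
  ∂BDF = DF − BF + BD.
As a 10×10 matrix over Z this has rank 6, with invariant factors (1,1,1,1,1,1).

The boundary map ∂_3: C_3 → C_2 sends each 3-simplex σ to the alternating sum Σ_i (−1)^i (σ with its i-th vertex removed). For instance
  ∂BDEF = DEF − BEF + BDF − BDE,
  ∂ABDF = BDF − ADF + ABF − ABD.
This gives a 10×5 integer matrix of rank 4; reducing to Smith normal form yields diagonal entries (1,1,1,1).

Now H_k = ker ∂_k / im ∂_{k+1}, so:

  H_0: rank C_0 − rank ∂_1 = 5 − 4 = 1, and the invariant factors of ∂_1 are all 1, so H_0 = Z.
  H_1: rank ker ∂_1 − rank ∂_2 = (10 − 4) − 6 = 0, and the invariant factors of ∂_2 are all 1, so H_1 = 0.
  H_2: rank ker ∂_2 − rank ∂_3 = (10 − 6) − 4 = 0, and the invariant factors of ∂_3 are all 1, so H_2 = 0.
  H_3: rank ker ∂_3 − rank ∂_4 = (5 − 4) − 0 = 1, and there is no ∂_4, so H_3 = Z.

As a check, the Euler characteristic is 5 − 10 + 10 − 5 = 0, which agrees with 1 − 0 + 0 − 1 = 0.

H_0 = Z,  H_1 = 0,  H_2 = 0,  H_3 = Z.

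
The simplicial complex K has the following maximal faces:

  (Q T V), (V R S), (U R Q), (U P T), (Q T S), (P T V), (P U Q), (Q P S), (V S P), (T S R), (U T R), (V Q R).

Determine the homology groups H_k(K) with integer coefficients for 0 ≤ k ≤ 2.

H_0 = Z,  H_1 = Z/2,  H_2 = 0.

Take the total order P < Q < R < S < T < U < V on the vertex set. Then K (dimension 2) consists of the simplices:

  0-simplices (7): P, Q, R, S, T, U, V
  1-simplices (18): PQ, PS, PT, PU, PV, QR, QS, QT, QU, QV, RS, RT, RU, RV, ST, SV, TU, TV
  2-simplices (12): PQS, PQU, PSV, PTU, PTV, QRU, QRV, QST, QTV, RST, RSV, RTU

so the chain groups are C_0 ≅ Z^7, C_1 ≅ Z^18, C_2 ≅ Z^12.

∂_1: C_1 → C_0 sends each edge [p,q] (with p < q) to q − p.
The resulting 7×18 matrix has rank 6, and its Smith normal form has invariant factors (1,1,1,1,1,1).

∂_2: C_2 → C_1 maps a triangle to the signed sum of its edges. For instance
  ∂QST = ST − QT + QS,
  ∂PQS = QS − PS + PQ.
The 18×12 boundary matrix has rank 12 and Smith normal form diag(1,1,1,1,1,1,1,1,1,1,1,2).

Reading off H_k = ker ∂_k / im ∂_{k+1}:

  H_0: rank C_0 − rank ∂_1 = 7 − 6 = 1, and the invariant factors of ∂_1 are all 1, so H_0 ≅ Z.
  H_1: rank ker ∂_1 − rank ∂_2 = (18 − 6) − 12 = 0, and ∂_2 has invariant factor 2 > 1, so H_1 ≅ Z/2.
  H_2: rank ker ∂_2 − rank ∂_3 = (12 − 12) − 0 = 0, and there is no ∂_3, so H_2 ≅ 0.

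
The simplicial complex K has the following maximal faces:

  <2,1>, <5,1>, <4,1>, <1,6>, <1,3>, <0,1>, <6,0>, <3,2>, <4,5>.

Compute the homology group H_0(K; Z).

H_0 = Z.

Fix the vertex order 0 < 1 < 2 < 3 < 4 < 5 < 6 and write every simplex with vertices in increasing order. Then dim K = 1 and the simplices of K are:

  0-simplices (7): [0], [1], [2], [3], [4], [5], [6]
  1-simplices (9): [0,1], [0,6], [1,2], [1,3], [1,4], [1,5], [1,6], [2,3], [4,5]

so the chain groups are C_0 ≅ Z^7, C_1 ≅ Z^9.

The boundary map ∂_1: C_1 → C_0 maps an edge to its endpoints' difference, ∂[p,q] = q − p. For instance
  ∂[2,3] = [3] − [2].
The 7×9 boundary matrix has rank 6 and Smith normal form diag(1,1,1,1,1,1).

Reading off H_k = ker ∂_k / im ∂_{k+1}:

  H_0: rank C_0 − rank ∂_1 = 7 − 6 = 1, and the invariant factors of ∂_1 are all 1, so H_0 = Z.

(K is a triangulation of a wedge of 3 circles.)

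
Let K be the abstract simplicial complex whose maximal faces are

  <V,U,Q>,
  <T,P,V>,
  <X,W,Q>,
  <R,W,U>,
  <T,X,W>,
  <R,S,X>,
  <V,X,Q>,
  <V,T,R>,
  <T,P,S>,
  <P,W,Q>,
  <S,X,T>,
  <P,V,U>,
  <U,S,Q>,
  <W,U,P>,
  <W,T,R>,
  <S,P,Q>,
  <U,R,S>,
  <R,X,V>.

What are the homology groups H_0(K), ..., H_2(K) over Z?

Take the total order P < Q < R < S < T < U < V < W < X on the vertex set. Then K (dimension 2) consists of the simplices:

  0-simplices (9): P, Q, R, S, T, U, V, W, X
  1-simplices (27): PQ, PS, PT, PU, PV, PW, QS, QU, QV, QW, QX, RS, RT, RU, RV, RW, RX, ST, SU, SX, TV, TW, TX, UV, UW, VX, WX
  2-simplices (18): PQS, PQW, PST, PTV, PUV, PUW, QSU, QUV, QVX, QWX, RSU, RSX, RTV, RTW, RUW, RVX, STX, TWX

Hence C_0 ≅ Z^9, C_1 ≅ Z^27, C_2 ≅ Z^18.

The boundary map ∂_1: C_1 → C_0 is given by ∂[p,q] = [q] − [p].
The 9×27 boundary matrix has rank 8 and Smith normal form diag(1,1,1,1,1,1,1,1).

∂_2: C_2 → C_1 sends each 2-simplex [p,q,r] to [q,r] − [p,r] + [p,q]. For instance
  ∂STX = TX − SX + ST,
  ∂TWX = WX − TX + TW.
The resulting 27×18 matrix has rank 18, and its Smith normal form has invariant factors (1,1,1,1,1,1,1,1,1,1,1,1,1,1,1,1,1,2).

Reading off H_k = ker ∂_k / im ∂_{k+1}:

  H_0: rank C_0 − rank ∂_1 = 9 − 8 = 1, and the invariant factors of ∂_1 are all 1, so H_0 ≅ Z.
  H_1: rank ker ∂_1 − rank ∂_2 = (27 − 8) − 18 = 1, and ∂_2 has invariant factor 2 > 1, so H_1 ≅ Z ⊕ Z/2.
  H_2: rank ker ∂_2 − rank ∂_3 = (18 − 18) − 0 = 0, and there is no ∂_3, so H_2 ≅ 0.

As a check, the Euler characteristic is 9 − 27 + 18 = 0, which agrees with 1 − 1 + 0 = 0.
(K is a triangulation of the Klein bottle.)

H_0 = Z,  H_1 = Z ⊕ Z/2,  H_2 = 0.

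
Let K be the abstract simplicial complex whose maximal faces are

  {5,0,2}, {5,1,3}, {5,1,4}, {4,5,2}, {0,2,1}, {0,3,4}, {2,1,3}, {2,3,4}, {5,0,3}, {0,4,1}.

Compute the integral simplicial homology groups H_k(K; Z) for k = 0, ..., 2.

H_0 ≅ Z,  H_1 ≅ Z_2,  H_2 = 0.

We work with the vertex ordering 0 < 1 < 2 < 3 < 4 < 5. The simplices of K, each written with vertices in increasing order, are:

  0-simplices (6): [0], [1], [2], [3], [4], [5]
  1-simplices (15): [0,1], [0,2], [0,3], [0,4], [0,5], [1,2], [1,3], [1,4], [1,5], [2,3], [2,4], [2,5], [3,4], [3,5], [4,5]
  2-simplices (10): [0,1,2], [0,1,4], [0,2,5], [0,3,4], [0,3,5], [1,2,3], [1,3,5], [1,4,5], [2,3,4], [2,4,5]

giving chain groups C_0 ≅ Z^6, C_1 ≅ Z^15, C_2 ≅ Z^10.

Boundary ∂_1: C_1 → C_0 maps an edge to its endpoints' difference, ∂[p,q] = q − p. For instance
  ∂[1,3] = [3] − [1].
The resulting 6×15 matrix has rank 5, and its Smith normal form has invariant factors (1,1,1,1,1).

Boundary ∂_2: C_2 → C_1 maps a triangle to the signed sum of its edges. For instance
  ∂[1,4,5] = [4,5] − [1,5] + [1,4],
  ∂[2,3,4] = [3,4] − [2,4] + [2,3].
As a 15×10 matrix over Z this has rank 10, with invariant factors (1,1,1,1,1,1,1,1,1,2).

Computing H_k = (kernel of ∂_k) / (image of ∂_{k+1}):

  H_0: rank C_0 − rank ∂_1 = 6 − 5 = 1, and the invariant factors of ∂_1 are all 1, so H_0 = Z.
  H_1: rank ker ∂_1 − rank ∂_2 = (15 − 5) − 10 = 0, and ∂_2 has invariant factor 2 > 1, so H_1 = Z_2.
  H_2: rank ker ∂_2 − rank ∂_3 = (10 − 10) − 0 = 0, and there is no ∂_3, so H_2 = 0.

As a check, the Euler characteristic is 6 − 15 + 10 = 1, which agrees with 1 − 0 + 0 = 1.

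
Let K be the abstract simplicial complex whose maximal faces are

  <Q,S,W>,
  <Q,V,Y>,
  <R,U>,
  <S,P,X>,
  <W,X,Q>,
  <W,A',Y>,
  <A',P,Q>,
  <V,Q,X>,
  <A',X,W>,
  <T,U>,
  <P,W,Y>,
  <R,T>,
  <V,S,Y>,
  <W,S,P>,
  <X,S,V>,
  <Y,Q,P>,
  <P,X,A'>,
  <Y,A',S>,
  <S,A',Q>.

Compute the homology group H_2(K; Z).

H_2 ≅ Z.

Order the vertices as P < Q < R < S < T < U < V < W < X < Y < A'. Listing each simplex with vertices in this order, K has dimension 2 with simplices:

  0-simplices (11): [P], [Q], [R], [S], [T], [U], [V], [W], [X], [Y], [A']
  1-simplices (27): (27 of them)
  2-simplices (16): [P,Q,Y], [P,Q,A'], [P,S,W], [P,S,X], [P,W,Y], [P,X,A'], [Q,S,W], [Q,S,A'], [Q,V,X], [Q,V,Y], [Q,W,X], [S,V,X], [S,V,Y], [S,Y,A'], [W,X,A'], [W,Y,A']

so the chain groups are C_0 ≅ Z^11, C_1 ≅ Z^27, C_2 ≅ Z^16.

∂_1: C_1 → C_0 sends each edge [p,q] (with p < q) to q − p. For instance
  ∂[Q,W] = [W] − [Q].
The resulting 11×27 matrix has rank 9, and its Smith normal form has invariant factors (1,1,1,1,1,1,1,1,1).

Boundary ∂_2: C_2 → C_1 maps a triangle to the signed sum of its edges. For instance
  ∂[S,V,Y] = [V,Y] − [S,Y] + [S,V],
  ∂[Q,W,X] = [W,X] − [Q,X] + [Q,W].
This gives a 27×16 integer matrix of rank 15; reducing to Smith normal form yields diagonal entries (1,1,1,1,1,1,1,1,1,1,1,1,1,1,1).

Reading off H_k = ker ∂_k / im ∂_{k+1}:

  H_2: rank ker ∂_2 − rank ∂_3 = (16 − 15) − 0 = 1, and there is no ∂_3, so H_2 = Z.

(K is a triangulation of the disjoint union of the circle S^1 and the torus T^2.)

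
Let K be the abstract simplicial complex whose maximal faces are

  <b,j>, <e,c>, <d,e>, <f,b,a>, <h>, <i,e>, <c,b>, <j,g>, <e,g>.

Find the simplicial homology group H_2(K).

Fix the vertex order a < b < c < d < e < f < g < h < i < j and write every simplex with vertices in increasing order. Then dim K = 2 and the simplices of K are:

  0-simplices (10): a, b, c, d, e, f, g, h, i, j
  1-simplices (10): ab, af, bc, bf, bj, ce, de, eg, ei, gj
  2-simplices (1): abf

giving chain groups C_0 ≅ Z^10, C_1 ≅ Z^10, C_2 ≅ Z^1.

∂_1: C_1 → C_0 maps an edge to its endpoints' difference, ∂[p,q] = q − p.
As a 10×10 matrix over Z this has rank 8, with invariant factors (1,1,1,1,1,1,1,1).

The boundary map ∂_2: C_2 → C_1 maps a triangle to the signed sum of its edges. For instance
  ∂abf = bf − af + ab.
As a 10×1 matrix over Z this has rank 1, with invariant factors (1).

From H_k ≅ ker(∂_k) / im(∂_{k+1}) we obtain:

  H_2: rank ker ∂_2 − rank ∂_3 = (1 − 1) − 0 = 0, and there is no ∂_3, so H_2 = 0.

H_2 = 0.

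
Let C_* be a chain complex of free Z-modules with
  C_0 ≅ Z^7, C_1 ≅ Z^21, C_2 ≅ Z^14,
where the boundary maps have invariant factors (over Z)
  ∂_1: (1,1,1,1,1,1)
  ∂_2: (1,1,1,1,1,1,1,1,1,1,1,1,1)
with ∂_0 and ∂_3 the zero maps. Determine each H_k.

H_0 ≅ Z,  H_1 ≅ Z^2,  H_2 ≅ Z.

H_0: b_0 = 7 − 0 − 6 = 1; torsion from ∂_1 factors > 1: none. So H_0 ≅ Z.
H_1: b_1 = 21 − 6 − 13 = 2; torsion from ∂_2 factors > 1: none. So H_1 ≅ Z^2.
H_2: b_2 = 14 − 13 − 0 = 1; torsion from ∂_3 factors > 1: none. So H_2 ≅ Z.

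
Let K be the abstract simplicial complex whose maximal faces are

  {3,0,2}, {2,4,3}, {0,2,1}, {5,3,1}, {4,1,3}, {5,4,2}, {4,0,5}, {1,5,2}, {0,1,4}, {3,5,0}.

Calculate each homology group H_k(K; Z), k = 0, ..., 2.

K has 6 vertices, 15 edges, 10 triangles.
rank ∂_0 = 0, rank ∂_1 = 5 ⇒ b_0 = 6 − 0 − 5 = 1; all invariant factors of ∂_1 are 1 so no torsion. So H_0 ≅ Z.
rank ∂_1 = 5, rank ∂_2 = 10 ⇒ b_1 = 15 − 5 − 10 = 0; ∂_2 has invariant factor(s) [2] giving torsion. So H_1 ≅ Z/2.
rank ∂_2 = 10, rank ∂_3 = 0 ⇒ b_2 = 10 − 10 − 0 = 0. So H_2 ≅ 0.

H_0 ≅ Z,  H_1 ≅ Z/2,  H_2 = 0.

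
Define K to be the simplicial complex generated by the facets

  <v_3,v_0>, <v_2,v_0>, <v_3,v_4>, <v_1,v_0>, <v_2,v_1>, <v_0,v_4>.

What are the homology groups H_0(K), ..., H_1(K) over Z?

Order the vertices as v_0 < v_1 < v_2 < v_3 < v_4. Listing each simplex with vertices in this order, K has dimension 1 with simplices:

  0-simplices (5): [v_0], [v_1], [v_2], [v_3], [v_4]
  1-simplices (6): [v_0,v_1], [v_0,v_2], [v_0,v_3], [v_0,v_4], [v_1,v_2], [v_3,v_4]

so the chain groups are C_0 ≅ Z^5, C_1 ≅ Z^6.

The boundary map ∂_1: C_1 → C_0 is given by ∂[p,q] = [q] − [p].
As a 5×6 matrix over Z this has rank 4, with invariant factors (1,1,1,1).

Now H_k = ker ∂_k / im ∂_{k+1}, so:

  H_0: rank C_0 − rank ∂_1 = 5 − 4 = 1, and the invariant factors of ∂_1 are all 1, so H_0 ≅ Z.
  H_1: rank ker ∂_1 − rank ∂_2 = (6 − 4) − 0 = 2, and there is no ∂_2, so H_1 ≅ Z^2.

As a check, the Euler characteristic is 5 − 6 = -1, which agrees with 1 − 2 = -1.

H_0 ≅ Z,  H_1 ≅ Z^2.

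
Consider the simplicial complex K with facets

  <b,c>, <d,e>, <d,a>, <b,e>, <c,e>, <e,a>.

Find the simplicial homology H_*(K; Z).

Order the vertices as a < b < c < d < e. Listing each simplex with vertices in this order, K has dimension 1 with simplices:

  0-simplices (5): a, b, c, d, e
  1-simplices (6): ad, ae, bc, be, ce, de

so the chain groups are C_0 ≅ Z^5, C_1 ≅ Z^6.

The boundary map ∂_1: C_1 → C_0 sends each edge [p,q] (with p < q) to q − p. For instance
  ∂ce = e − c.
As a 5×6 matrix over Z this has rank 4, with invariant factors (1,1,1,1).

Reading off H_k = ker ∂_k / im ∂_{k+1}:

  H_0: rank C_0 − rank ∂_1 = 5 − 4 = 1, and the invariant factors of ∂_1 are all 1, so H_0 ≅ Z.
  H_1: rank ker ∂_1 − rank ∂_2 = (6 − 4) − 0 = 2, and there is no ∂_2, so H_1 ≅ Z^2.

H_0 = Z,  H_1 = Z^2.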